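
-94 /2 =-47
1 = 1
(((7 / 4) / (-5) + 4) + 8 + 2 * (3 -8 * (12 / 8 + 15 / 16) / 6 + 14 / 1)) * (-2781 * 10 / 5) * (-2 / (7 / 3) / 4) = 6532569 / 140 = 46661.21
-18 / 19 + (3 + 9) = 11.05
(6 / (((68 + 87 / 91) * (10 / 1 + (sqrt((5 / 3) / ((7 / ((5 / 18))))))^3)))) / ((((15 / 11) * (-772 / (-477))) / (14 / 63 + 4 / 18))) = 11461602376224 / 6541015560293125- 120324204 * sqrt(42) / 261640622411725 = 0.00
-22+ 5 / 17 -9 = -30.71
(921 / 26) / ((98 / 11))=10131 / 2548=3.98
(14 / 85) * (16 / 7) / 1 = 32 / 85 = 0.38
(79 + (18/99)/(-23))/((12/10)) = 99925/1518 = 65.83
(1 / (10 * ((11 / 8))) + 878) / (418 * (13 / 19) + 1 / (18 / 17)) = 869292 / 284075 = 3.06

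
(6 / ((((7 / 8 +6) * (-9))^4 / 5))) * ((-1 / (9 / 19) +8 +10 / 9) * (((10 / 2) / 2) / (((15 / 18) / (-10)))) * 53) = -6078464 / 266832225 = -0.02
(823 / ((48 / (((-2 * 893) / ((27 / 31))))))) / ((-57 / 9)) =5551.44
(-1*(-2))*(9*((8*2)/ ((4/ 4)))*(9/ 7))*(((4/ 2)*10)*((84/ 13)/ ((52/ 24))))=3732480/ 169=22085.68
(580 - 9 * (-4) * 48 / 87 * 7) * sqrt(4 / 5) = 41704 * sqrt(5) / 145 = 643.12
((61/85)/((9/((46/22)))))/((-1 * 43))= -1403/361845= -0.00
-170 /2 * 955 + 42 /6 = -81168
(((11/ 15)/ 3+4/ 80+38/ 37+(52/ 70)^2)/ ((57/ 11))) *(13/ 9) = 437104811/ 837062100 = 0.52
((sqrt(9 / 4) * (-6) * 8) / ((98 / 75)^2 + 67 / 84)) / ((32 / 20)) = -17.96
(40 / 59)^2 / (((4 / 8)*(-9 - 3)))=-800 / 10443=-0.08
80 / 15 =16 / 3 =5.33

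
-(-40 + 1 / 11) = 439 / 11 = 39.91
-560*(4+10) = -7840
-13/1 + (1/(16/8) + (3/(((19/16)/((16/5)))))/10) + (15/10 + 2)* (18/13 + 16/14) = -35141/12350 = -2.85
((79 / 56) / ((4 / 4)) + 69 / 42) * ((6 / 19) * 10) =135 / 14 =9.64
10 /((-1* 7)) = -10 /7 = -1.43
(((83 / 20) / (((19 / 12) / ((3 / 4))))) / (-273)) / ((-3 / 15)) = 249 / 6916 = 0.04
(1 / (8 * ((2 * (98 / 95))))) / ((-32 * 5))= -19 / 50176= -0.00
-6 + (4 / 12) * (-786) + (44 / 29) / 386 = -268.00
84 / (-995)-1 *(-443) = 440701 / 995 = 442.92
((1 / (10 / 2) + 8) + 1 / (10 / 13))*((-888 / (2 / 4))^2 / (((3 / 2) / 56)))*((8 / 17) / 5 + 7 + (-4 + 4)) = 674564696064 / 85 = 7936055247.81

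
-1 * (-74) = 74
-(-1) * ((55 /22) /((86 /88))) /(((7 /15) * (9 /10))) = 5500 /903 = 6.09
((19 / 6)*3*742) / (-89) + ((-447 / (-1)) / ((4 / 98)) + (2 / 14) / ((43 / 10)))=582517749 / 53578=10872.33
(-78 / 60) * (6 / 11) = -39 / 55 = -0.71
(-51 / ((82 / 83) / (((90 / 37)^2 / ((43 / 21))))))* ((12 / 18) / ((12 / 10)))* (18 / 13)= -3600166500 / 31376111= -114.74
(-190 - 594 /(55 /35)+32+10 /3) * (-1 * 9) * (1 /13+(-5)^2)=1562844 /13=120218.77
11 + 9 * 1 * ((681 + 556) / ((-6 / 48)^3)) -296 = -5700381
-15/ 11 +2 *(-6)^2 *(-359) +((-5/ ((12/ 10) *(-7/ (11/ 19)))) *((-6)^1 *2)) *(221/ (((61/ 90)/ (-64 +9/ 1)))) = 4311522741/ 89243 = 48312.17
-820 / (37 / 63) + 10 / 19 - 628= -1422654 / 703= -2023.69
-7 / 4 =-1.75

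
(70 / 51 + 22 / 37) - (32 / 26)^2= 144256 / 318903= 0.45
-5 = -5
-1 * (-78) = 78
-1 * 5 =-5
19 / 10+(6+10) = 179 / 10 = 17.90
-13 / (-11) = 13 / 11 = 1.18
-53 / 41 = -1.29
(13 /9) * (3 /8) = 13 /24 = 0.54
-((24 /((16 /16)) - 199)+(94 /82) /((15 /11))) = 107108 /615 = 174.16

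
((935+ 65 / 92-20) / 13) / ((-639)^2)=84245 / 488351916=0.00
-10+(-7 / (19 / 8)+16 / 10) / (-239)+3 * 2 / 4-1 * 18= -1203109 / 45410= -26.49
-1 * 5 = -5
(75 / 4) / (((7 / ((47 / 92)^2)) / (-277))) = -45891975 / 236992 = -193.64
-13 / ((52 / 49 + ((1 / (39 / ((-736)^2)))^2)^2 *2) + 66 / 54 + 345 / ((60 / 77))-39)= -5894647668 / 33752704848429621321448859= -0.00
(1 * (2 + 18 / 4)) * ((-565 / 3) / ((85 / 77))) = -113113 / 102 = -1108.95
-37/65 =-0.57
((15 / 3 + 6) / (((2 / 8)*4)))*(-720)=-7920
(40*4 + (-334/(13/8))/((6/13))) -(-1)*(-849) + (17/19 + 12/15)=-322802/285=-1132.64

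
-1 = -1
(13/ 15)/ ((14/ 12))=26/ 35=0.74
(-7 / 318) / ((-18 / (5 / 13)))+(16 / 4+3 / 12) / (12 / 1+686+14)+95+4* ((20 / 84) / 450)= 176178834329 / 1854347040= 95.01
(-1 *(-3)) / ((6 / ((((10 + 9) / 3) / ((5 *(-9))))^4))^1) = 130321 / 664301250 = 0.00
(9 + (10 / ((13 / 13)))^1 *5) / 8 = 59 / 8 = 7.38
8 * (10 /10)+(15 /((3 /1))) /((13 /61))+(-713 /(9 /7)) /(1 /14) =-7732.32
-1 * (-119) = 119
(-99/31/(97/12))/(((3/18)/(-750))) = 5346000/3007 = 1777.85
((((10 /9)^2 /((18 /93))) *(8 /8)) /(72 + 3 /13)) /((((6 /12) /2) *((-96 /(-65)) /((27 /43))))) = 0.15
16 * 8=128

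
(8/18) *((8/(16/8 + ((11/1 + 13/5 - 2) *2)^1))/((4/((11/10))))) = 22/567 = 0.04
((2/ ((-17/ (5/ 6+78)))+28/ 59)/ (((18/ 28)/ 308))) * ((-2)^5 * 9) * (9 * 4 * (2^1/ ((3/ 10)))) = 292294266880/ 1003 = 291420006.86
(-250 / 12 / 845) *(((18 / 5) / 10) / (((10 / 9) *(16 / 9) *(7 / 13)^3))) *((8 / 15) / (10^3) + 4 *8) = -63181053 / 68600000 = -0.92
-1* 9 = -9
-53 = -53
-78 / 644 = -39 / 322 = -0.12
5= 5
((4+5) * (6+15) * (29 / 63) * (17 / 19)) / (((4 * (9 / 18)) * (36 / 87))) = 94.06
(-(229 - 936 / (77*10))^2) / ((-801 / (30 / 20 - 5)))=-7690763809 / 33922350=-226.72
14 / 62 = 7 / 31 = 0.23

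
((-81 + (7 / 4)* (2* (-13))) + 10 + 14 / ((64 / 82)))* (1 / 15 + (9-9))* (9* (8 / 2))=-4731 / 20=-236.55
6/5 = 1.20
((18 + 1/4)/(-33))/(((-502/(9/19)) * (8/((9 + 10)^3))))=79059/176704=0.45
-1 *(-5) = 5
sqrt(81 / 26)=9 * sqrt(26) / 26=1.77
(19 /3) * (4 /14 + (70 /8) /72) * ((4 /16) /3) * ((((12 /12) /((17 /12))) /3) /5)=15599 /1542240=0.01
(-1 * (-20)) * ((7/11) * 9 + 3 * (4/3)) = 2140/11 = 194.55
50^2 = 2500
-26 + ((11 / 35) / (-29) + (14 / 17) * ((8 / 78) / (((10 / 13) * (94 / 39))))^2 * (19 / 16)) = -39652907289 / 1524651800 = -26.01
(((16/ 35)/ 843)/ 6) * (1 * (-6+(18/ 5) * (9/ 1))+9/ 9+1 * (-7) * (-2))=0.00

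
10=10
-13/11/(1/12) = -14.18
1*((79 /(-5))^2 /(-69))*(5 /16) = -6241 /5520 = -1.13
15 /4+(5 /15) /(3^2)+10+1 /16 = 5983 /432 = 13.85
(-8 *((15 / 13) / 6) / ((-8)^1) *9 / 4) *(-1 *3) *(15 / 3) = -675 / 104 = -6.49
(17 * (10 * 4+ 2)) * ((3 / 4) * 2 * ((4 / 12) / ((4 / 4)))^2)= 119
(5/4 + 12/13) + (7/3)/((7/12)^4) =398183/17836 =22.32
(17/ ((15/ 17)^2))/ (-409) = -4913/ 92025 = -0.05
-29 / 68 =-0.43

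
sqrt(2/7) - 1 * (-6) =sqrt(14)/7+6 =6.53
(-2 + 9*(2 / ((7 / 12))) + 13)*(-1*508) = -148844 / 7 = -21263.43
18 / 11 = 1.64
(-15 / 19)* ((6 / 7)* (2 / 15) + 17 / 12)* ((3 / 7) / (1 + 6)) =-1929 / 26068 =-0.07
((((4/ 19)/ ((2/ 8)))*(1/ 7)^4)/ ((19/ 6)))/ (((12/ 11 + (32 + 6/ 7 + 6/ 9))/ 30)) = 23760/ 247522177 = 0.00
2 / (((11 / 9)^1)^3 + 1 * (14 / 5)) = 7290 / 16861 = 0.43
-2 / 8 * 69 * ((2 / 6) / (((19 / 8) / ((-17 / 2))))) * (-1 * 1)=-391 / 19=-20.58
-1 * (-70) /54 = 35 /27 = 1.30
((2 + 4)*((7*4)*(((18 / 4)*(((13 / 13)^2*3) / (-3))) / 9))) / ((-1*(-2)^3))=-21 / 2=-10.50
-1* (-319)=319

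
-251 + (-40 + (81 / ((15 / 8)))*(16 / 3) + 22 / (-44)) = -61.10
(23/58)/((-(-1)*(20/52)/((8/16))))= 299/580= 0.52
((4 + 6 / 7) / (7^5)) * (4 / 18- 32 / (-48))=272 / 1058841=0.00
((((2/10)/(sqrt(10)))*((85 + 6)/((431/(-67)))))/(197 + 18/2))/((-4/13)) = 0.01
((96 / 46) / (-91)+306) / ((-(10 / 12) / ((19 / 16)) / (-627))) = 2288761299 / 8372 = 273382.86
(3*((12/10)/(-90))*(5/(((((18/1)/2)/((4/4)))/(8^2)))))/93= -64/4185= -0.02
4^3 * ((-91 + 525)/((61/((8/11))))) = 222208/671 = 331.16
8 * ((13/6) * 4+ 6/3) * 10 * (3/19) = 2560/19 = 134.74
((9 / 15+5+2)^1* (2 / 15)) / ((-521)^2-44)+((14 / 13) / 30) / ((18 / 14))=66501157 / 2381508675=0.03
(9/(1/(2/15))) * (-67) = -402/5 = -80.40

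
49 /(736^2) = 49 /541696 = 0.00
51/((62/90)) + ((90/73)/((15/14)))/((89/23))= 14970507/201407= 74.33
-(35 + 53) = -88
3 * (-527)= -1581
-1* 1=-1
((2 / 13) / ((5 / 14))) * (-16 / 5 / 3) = -448 / 975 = -0.46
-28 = -28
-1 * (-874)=874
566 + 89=655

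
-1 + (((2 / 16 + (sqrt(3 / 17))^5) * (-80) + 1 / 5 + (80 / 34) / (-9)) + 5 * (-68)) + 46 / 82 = -351.55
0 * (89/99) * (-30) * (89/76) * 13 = 0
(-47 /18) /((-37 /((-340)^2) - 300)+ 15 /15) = 2716600 /311079933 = 0.01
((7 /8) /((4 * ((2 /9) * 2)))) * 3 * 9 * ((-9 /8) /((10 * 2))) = -15309 /20480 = -0.75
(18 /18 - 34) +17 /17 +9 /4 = -119 /4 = -29.75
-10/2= -5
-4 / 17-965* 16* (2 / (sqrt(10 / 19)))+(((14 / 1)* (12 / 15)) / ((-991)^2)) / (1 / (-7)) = -42565.38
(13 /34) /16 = 13 /544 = 0.02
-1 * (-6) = 6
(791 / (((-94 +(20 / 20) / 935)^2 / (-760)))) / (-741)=27660479000 / 301254576519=0.09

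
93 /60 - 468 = -9329 /20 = -466.45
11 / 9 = 1.22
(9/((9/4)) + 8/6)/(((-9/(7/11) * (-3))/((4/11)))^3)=351232/104608905489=0.00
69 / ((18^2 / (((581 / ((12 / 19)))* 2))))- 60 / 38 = 390.24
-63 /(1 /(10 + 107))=-7371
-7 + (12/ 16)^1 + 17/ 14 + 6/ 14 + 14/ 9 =-769/ 252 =-3.05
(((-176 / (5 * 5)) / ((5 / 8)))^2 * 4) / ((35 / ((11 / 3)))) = 87228416 / 1640625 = 53.17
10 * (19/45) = 38/9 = 4.22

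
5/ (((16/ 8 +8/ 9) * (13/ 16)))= 360/ 169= 2.13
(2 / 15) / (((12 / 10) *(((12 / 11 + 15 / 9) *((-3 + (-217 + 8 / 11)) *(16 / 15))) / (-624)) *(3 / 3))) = 605 / 5628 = 0.11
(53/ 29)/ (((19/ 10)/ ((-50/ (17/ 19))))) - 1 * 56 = -54108/ 493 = -109.75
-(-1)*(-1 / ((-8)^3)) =1 / 512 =0.00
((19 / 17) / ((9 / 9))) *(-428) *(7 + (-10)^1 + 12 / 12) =16264 / 17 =956.71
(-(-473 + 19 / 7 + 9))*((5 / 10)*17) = 54893 / 14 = 3920.93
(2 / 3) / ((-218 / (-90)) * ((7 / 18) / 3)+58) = 1620 / 141703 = 0.01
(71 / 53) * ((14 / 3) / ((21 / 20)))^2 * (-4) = -454400 / 4293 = -105.85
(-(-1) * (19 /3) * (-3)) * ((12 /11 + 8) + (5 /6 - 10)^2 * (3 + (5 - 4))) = -649325 /99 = -6558.84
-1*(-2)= 2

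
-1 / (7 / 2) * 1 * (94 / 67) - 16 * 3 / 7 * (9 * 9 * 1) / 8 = -32750 / 469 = -69.83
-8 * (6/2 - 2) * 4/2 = -16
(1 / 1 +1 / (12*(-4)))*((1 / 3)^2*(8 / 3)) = 47 / 162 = 0.29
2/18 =1/9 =0.11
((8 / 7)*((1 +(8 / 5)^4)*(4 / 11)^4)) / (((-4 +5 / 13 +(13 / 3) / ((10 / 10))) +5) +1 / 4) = 1508302848 / 59634623125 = 0.03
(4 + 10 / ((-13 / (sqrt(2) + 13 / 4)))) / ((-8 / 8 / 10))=-15 + 100 * sqrt(2) / 13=-4.12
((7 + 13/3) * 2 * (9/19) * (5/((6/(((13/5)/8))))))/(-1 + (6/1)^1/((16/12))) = 221/266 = 0.83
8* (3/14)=12/7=1.71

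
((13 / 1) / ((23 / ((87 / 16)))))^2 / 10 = 1279161 / 1354240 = 0.94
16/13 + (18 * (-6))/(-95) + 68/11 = 116144/13585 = 8.55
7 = 7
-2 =-2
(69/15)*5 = 23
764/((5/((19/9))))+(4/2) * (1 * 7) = 336.58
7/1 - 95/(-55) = 96/11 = 8.73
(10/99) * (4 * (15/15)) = 40/99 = 0.40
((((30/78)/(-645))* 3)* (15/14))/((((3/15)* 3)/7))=-25/1118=-0.02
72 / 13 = 5.54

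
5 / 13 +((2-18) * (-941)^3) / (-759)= -173313421373 / 9867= -17564956.05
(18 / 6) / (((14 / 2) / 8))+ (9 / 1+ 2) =101 / 7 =14.43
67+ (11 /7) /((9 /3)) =1418 /21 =67.52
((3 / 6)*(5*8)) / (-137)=-20 / 137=-0.15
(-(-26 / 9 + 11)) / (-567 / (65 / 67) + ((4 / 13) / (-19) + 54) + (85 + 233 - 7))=90155 / 2439324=0.04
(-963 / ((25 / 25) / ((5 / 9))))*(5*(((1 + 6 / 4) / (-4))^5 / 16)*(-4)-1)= 61764145 / 131072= 471.22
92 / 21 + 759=16031 / 21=763.38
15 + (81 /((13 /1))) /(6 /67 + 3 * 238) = 345741 /23036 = 15.01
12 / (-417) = -4 / 139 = -0.03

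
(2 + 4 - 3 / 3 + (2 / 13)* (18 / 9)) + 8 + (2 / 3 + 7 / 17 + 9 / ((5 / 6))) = 83492 / 3315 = 25.19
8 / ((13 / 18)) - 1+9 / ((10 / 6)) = 1006 / 65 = 15.48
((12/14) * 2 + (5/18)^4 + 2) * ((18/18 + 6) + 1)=2733751/91854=29.76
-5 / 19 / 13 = -5 / 247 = -0.02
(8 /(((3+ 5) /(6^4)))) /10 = 648 /5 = 129.60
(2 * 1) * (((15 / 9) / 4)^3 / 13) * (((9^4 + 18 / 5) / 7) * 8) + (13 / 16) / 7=365207 / 4368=83.61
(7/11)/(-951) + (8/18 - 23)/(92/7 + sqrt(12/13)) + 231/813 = -335538983983/232699641273 + 9947*sqrt(39)/492498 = -1.32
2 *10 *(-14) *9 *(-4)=10080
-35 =-35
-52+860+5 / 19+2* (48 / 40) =77013 / 95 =810.66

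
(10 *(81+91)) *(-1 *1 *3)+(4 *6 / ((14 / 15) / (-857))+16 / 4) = -190352 / 7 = -27193.14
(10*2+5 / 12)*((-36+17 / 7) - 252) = -69965 / 12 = -5830.42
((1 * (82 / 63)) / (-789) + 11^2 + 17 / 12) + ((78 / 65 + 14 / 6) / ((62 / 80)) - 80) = 289533107 / 6163668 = 46.97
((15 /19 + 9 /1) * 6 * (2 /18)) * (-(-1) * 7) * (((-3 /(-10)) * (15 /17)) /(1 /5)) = 19530 /323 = 60.46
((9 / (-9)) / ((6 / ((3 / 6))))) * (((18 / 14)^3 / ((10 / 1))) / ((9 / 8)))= -27 / 1715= -0.02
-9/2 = -4.50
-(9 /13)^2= -81 /169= -0.48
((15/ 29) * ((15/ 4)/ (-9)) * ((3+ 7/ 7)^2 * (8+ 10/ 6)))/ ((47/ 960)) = -680.85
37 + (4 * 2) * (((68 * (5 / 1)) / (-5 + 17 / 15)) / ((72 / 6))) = -21.62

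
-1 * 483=-483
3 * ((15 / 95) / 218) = 9 / 4142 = 0.00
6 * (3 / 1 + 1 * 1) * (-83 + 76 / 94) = -92712 / 47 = -1972.60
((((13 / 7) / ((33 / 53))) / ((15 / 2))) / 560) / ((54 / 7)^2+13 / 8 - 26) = 689 / 34088175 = 0.00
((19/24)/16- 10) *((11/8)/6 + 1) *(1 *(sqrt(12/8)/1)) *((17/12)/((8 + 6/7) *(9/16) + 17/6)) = -26827241 *sqrt(6)/24201216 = -2.72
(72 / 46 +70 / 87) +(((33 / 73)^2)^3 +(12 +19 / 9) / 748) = 1628973143257820209 / 679527601588824516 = 2.40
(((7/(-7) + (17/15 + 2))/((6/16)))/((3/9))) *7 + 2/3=1802/15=120.13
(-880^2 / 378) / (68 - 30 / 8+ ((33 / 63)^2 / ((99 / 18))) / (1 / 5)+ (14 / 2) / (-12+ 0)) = -2710400 / 84561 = -32.05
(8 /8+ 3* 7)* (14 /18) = 154 /9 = 17.11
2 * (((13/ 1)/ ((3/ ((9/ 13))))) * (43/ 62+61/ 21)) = 4685/ 217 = 21.59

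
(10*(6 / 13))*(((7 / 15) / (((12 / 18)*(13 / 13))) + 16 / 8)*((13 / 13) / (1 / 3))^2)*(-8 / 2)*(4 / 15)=-7776 / 65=-119.63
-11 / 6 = -1.83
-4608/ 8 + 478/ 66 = -18769/ 33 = -568.76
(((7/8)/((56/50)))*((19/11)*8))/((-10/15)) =-1425/88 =-16.19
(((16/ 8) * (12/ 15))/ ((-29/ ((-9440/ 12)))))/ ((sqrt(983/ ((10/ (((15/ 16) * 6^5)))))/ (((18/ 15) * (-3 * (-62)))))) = 11.44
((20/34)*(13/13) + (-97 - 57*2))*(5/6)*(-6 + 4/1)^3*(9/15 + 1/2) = 78694/51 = 1543.02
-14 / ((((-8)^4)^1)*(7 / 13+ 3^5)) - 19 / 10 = -1.90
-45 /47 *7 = -315 /47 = -6.70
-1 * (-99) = 99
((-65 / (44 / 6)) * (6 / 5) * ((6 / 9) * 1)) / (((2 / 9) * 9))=-39 / 11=-3.55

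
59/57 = 1.04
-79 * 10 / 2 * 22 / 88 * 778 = -153655 / 2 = -76827.50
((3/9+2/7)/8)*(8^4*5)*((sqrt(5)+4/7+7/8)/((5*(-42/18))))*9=-59904*sqrt(5)/49 - 606528/343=-4501.96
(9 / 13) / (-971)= -9 / 12623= -0.00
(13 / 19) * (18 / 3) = 78 / 19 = 4.11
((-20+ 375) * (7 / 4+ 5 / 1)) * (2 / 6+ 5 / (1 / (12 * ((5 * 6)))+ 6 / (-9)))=-16489395 / 956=-17248.32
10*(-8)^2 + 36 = 676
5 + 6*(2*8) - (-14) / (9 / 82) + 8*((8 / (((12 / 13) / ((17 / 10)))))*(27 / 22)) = 184739 / 495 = 373.21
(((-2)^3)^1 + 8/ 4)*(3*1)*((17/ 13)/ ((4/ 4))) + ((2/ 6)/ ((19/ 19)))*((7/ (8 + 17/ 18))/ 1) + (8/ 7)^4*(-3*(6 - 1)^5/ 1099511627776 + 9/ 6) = -3992683205543349/ 192709545426944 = -20.72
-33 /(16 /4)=-33 /4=-8.25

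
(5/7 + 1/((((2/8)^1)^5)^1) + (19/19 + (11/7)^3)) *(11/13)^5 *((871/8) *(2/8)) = 3810646553967/313485536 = 12155.73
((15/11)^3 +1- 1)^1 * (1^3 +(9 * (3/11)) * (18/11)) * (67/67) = 2048625/161051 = 12.72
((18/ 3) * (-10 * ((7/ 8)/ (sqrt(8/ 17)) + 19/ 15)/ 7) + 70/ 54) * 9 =-135 * sqrt(34)/ 8- 1807/ 21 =-184.44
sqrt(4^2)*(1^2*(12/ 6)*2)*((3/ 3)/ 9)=16/ 9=1.78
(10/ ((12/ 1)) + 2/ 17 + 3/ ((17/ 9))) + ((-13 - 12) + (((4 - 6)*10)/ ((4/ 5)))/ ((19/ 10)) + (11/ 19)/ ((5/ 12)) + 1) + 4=-283231/ 9690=-29.23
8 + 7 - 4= 11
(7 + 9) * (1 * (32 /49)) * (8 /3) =27.86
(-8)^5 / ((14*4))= -4096 / 7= -585.14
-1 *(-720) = 720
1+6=7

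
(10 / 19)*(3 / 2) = 15 / 19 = 0.79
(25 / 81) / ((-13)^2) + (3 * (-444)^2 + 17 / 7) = 56670721672 / 95823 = 591410.43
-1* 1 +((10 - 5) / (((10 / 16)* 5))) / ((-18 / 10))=-17 / 9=-1.89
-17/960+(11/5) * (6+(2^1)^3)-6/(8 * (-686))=10136353/329280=30.78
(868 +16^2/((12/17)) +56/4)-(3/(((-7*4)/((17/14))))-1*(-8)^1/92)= 33666911/27048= 1244.71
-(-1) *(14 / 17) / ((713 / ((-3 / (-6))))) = 7 / 12121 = 0.00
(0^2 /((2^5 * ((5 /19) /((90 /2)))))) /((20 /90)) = 0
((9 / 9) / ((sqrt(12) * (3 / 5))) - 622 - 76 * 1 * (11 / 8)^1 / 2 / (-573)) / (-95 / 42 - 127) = 9977905 / 2073878 - 35 * sqrt(3) / 16287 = 4.81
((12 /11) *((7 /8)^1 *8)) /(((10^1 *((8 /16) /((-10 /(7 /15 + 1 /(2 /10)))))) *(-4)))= 315 /451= 0.70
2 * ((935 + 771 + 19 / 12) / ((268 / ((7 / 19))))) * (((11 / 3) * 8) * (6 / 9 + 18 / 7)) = 15327268 / 34371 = 445.94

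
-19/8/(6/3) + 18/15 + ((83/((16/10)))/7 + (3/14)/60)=4159/560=7.43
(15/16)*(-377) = -5655/16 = -353.44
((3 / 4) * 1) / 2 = 3 / 8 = 0.38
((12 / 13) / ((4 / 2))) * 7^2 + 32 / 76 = 5690 / 247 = 23.04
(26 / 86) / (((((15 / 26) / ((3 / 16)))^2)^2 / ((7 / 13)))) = 199927 / 110080000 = 0.00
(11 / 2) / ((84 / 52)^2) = 1859 / 882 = 2.11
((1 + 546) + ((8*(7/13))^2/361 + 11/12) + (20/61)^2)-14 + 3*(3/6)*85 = 1802246871065/2724173868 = 661.58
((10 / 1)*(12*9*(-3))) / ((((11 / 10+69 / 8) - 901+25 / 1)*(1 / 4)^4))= 957.48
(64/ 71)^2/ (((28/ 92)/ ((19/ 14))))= 894976/ 247009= 3.62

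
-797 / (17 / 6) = -4782 / 17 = -281.29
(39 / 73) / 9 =13 / 219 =0.06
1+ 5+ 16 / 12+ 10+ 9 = 79 / 3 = 26.33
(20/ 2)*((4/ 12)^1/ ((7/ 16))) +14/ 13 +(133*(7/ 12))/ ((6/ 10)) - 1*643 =-1654375/ 3276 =-505.00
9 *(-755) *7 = -47565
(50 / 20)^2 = 25 / 4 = 6.25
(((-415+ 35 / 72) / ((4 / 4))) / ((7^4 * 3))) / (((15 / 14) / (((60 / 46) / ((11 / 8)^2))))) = -955040 / 25773363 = -0.04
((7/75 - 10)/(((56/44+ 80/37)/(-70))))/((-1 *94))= -2.15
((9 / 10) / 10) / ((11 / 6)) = 27 / 550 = 0.05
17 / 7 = 2.43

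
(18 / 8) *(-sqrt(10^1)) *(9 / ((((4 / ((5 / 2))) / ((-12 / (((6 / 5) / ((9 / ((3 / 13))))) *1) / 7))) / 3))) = 236925 *sqrt(10) / 112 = 6689.49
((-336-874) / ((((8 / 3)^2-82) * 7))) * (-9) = -20.77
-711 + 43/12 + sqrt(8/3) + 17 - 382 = -12869/12 + 2*sqrt(6)/3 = -1070.78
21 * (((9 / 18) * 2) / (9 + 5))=3 / 2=1.50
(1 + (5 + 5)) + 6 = 17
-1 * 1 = -1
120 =120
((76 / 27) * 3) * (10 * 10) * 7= 53200 / 9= 5911.11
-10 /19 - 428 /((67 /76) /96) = -46607.81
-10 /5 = -2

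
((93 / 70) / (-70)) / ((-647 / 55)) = 1023 / 634060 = 0.00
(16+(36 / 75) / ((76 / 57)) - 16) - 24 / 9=-173 / 75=-2.31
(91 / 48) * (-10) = -455 / 24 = -18.96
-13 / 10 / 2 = -13 / 20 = -0.65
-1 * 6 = -6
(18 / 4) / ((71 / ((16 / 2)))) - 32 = -31.49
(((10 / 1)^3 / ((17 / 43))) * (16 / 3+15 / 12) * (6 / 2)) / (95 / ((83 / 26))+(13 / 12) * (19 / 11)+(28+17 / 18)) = 27913149000 / 33846473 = 824.70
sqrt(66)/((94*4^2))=sqrt(66)/1504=0.01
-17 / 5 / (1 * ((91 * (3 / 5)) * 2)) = -17 / 546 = -0.03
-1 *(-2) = 2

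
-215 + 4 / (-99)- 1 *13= -22576 / 99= -228.04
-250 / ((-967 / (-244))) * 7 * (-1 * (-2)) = -854000 / 967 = -883.14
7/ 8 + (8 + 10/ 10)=79/ 8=9.88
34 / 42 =17 / 21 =0.81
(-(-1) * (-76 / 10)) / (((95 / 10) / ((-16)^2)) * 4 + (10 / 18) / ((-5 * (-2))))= -37.26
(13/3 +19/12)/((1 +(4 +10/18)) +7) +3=1569/452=3.47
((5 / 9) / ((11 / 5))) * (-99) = -25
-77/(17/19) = -1463/17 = -86.06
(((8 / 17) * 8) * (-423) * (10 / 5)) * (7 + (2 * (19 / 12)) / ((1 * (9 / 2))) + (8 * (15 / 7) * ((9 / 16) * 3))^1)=-41651776 / 357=-116671.64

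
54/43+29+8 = 1645/43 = 38.26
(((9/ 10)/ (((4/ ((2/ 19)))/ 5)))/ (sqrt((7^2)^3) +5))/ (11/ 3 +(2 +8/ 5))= 45/ 960944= 0.00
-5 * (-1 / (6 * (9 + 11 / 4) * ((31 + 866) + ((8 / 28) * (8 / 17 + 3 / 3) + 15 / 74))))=88060 / 1114529847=0.00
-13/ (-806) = 1/ 62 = 0.02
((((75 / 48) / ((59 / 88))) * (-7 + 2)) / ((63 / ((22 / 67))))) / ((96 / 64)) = -30250 / 747117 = -0.04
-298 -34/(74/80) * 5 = -481.78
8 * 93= 744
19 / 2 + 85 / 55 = 243 / 22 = 11.05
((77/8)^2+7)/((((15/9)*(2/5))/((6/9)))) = 6377/64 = 99.64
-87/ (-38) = 87/ 38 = 2.29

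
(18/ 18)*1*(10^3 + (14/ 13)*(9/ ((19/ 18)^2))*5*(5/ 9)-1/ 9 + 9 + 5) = 43844225/ 42237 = 1038.05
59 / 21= 2.81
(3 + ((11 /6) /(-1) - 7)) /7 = -5 /6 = -0.83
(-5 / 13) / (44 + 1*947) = -5 / 12883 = -0.00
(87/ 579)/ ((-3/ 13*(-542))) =377/ 313818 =0.00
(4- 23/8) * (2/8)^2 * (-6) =-27/64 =-0.42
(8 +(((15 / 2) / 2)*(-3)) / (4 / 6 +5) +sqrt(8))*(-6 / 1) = -1227 / 34-12*sqrt(2) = -53.06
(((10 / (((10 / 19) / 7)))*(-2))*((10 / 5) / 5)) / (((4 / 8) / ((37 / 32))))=-4921 / 20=-246.05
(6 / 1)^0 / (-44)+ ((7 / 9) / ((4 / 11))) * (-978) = -276125 / 132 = -2091.86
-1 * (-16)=16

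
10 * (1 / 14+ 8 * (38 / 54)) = 10775 / 189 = 57.01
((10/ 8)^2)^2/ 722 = 625/ 184832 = 0.00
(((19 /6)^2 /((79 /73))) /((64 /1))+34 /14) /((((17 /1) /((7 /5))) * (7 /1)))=3278743 /108299520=0.03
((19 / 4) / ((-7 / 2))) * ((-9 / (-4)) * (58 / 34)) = -4959 / 952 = -5.21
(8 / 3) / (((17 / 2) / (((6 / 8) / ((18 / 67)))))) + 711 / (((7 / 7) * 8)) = 109855 / 1224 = 89.75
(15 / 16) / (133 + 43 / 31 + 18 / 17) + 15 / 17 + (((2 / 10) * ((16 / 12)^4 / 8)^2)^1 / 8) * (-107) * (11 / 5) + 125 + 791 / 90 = 85194326908213 / 636920884800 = 133.76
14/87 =0.16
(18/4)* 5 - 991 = -1937/2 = -968.50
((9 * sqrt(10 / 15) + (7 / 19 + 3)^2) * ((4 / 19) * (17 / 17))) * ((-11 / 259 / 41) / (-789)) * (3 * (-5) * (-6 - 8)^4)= -4945346560 / 2736542089 - 3622080 * sqrt(6) / 7580449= -2.98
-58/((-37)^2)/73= -58/99937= -0.00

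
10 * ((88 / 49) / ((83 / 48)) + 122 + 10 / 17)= 85474360 / 69139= 1236.27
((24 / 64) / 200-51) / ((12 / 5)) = -21.25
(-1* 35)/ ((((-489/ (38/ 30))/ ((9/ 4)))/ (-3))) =-399/ 652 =-0.61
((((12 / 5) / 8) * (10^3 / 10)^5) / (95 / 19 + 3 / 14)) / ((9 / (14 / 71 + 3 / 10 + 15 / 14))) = 1559200000000 / 15549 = 100276545.12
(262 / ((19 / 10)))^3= 2622062.69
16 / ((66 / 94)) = 22.79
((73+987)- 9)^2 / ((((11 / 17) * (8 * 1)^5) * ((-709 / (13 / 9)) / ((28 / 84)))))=-244116821 / 6900056064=-0.04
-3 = -3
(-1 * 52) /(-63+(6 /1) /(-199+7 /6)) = 61724 /74817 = 0.82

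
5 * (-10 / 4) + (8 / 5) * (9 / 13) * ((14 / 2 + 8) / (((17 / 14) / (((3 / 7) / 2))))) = -4229 / 442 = -9.57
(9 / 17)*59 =531 / 17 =31.24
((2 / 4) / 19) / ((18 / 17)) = 17 / 684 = 0.02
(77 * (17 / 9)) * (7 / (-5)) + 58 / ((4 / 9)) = -6581 / 90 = -73.12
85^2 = 7225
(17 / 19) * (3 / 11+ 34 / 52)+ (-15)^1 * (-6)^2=-2929855 / 5434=-539.17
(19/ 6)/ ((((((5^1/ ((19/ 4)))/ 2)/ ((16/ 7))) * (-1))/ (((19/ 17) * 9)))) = -82308/ 595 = -138.33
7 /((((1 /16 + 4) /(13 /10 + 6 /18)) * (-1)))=-2744 /975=-2.81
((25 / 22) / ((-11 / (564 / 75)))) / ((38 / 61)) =-2867 / 2299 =-1.25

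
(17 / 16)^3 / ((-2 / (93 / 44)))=-1.27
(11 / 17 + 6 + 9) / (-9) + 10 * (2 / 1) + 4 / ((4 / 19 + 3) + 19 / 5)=35536 / 1887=18.83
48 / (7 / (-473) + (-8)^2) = 22704 / 30265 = 0.75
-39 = -39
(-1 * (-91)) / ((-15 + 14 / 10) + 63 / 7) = -455 / 23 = -19.78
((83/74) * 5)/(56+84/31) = 0.10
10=10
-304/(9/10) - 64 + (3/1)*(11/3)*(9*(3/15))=-17189/45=-381.98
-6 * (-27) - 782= -620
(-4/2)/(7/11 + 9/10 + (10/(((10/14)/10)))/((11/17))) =-20/2179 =-0.01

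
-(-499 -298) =797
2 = 2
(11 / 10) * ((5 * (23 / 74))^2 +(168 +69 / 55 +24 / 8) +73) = 74593139 / 273800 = 272.44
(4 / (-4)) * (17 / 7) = -17 / 7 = -2.43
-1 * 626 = -626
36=36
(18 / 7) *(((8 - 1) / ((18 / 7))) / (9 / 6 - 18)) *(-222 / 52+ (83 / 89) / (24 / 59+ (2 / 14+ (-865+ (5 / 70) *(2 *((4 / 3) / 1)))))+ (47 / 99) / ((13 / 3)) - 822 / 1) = 33777501458918 / 96371554851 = 350.49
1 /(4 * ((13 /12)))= 3 /13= 0.23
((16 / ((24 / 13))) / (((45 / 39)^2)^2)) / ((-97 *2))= -371293 / 14731875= -0.03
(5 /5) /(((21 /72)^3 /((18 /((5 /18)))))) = 4478976 /1715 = 2611.65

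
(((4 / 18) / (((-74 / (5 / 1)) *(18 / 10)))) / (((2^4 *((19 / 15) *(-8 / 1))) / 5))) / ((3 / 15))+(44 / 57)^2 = 27566063 / 46161792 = 0.60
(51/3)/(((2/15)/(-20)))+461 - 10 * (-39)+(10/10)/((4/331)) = -6465/4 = -1616.25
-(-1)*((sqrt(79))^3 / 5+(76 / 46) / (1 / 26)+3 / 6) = 1999 / 46+79*sqrt(79) / 5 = 183.89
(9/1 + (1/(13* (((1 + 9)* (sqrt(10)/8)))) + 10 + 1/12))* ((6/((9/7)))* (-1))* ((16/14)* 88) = -80608/9 - 2816* sqrt(10)/975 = -8965.58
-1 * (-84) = 84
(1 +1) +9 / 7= 23 / 7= 3.29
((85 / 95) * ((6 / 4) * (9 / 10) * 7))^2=10323369 / 144400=71.49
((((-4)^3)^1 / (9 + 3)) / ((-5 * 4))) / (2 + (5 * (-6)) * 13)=-1 / 1455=-0.00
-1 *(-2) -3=-1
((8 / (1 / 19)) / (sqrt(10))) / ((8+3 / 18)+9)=456 * sqrt(10) / 515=2.80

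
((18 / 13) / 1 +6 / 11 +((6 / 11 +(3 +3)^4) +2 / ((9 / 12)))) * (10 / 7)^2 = 55819000 / 21021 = 2655.39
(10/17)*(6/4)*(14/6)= 35/17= 2.06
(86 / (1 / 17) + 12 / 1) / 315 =1474 / 315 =4.68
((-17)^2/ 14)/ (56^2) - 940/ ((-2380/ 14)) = 4131889/ 746368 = 5.54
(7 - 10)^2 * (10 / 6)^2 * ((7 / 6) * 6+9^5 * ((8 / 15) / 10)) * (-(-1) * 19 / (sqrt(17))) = 1499233 * sqrt(17) / 17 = 363617.41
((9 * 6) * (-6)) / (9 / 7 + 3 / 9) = -3402 / 17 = -200.12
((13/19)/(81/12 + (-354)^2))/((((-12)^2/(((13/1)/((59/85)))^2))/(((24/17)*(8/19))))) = 14939600/1889828470593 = 0.00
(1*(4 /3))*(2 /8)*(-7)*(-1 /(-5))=-7 /15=-0.47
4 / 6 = 2 / 3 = 0.67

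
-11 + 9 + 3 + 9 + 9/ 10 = 10.90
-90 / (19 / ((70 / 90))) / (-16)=35 / 152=0.23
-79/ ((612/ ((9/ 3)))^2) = -0.00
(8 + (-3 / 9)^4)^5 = 33021.62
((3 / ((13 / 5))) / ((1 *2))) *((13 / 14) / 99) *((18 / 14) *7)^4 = 10935 / 308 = 35.50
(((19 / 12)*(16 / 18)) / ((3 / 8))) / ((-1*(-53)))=304 / 4293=0.07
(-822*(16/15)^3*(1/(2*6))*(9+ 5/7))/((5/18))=-2907.30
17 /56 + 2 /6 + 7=1283 /168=7.64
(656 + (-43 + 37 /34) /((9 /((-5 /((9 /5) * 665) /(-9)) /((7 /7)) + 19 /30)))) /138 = 75536813 /15962184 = 4.73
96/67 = 1.43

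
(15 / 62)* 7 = 105 / 62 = 1.69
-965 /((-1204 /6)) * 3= 14.43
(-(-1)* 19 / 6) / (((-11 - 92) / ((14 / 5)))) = -133 / 1545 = -0.09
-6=-6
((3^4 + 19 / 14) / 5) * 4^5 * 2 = 1180672 / 35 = 33733.49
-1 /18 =-0.06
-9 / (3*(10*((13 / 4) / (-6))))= 0.55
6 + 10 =16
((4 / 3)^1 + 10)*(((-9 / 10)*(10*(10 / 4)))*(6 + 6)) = -3060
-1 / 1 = -1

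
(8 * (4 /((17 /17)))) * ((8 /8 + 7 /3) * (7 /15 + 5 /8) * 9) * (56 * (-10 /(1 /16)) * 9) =-84510720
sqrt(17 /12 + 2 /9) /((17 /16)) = 1.20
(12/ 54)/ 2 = 1/ 9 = 0.11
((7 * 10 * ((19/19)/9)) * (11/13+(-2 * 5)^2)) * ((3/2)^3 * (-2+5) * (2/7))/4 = 58995/104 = 567.26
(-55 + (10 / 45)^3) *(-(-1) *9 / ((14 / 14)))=-40087 / 81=-494.90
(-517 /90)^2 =267289 /8100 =33.00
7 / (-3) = -7 / 3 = -2.33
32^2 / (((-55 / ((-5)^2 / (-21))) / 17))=87040 / 231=376.80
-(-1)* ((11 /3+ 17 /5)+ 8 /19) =2134 /285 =7.49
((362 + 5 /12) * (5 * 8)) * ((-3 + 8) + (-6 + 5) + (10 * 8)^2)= 278509960 /3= 92836653.33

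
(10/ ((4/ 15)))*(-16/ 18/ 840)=-5/ 126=-0.04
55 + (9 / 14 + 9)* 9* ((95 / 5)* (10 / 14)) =120815 / 98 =1232.81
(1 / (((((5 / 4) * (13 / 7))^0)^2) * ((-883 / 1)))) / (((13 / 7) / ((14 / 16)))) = -49 / 91832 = -0.00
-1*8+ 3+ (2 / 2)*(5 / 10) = -9 / 2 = -4.50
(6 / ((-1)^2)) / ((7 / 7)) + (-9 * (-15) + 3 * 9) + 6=174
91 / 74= 1.23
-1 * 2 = -2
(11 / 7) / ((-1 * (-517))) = 1 / 329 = 0.00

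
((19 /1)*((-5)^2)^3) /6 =296875 /6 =49479.17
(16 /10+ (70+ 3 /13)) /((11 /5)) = 4669 /143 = 32.65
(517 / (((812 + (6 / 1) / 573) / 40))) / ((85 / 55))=21724340 / 1318299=16.48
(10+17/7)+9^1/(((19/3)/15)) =4488/133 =33.74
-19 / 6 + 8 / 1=29 / 6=4.83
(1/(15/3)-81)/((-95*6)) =202/1425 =0.14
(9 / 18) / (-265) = -1 / 530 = -0.00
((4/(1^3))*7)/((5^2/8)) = 224/25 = 8.96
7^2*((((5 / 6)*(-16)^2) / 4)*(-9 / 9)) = -7840 / 3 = -2613.33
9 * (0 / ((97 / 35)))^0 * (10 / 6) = 15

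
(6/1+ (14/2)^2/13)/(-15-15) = -0.33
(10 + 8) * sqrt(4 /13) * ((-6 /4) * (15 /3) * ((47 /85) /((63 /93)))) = -26226 * sqrt(13) /1547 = -61.12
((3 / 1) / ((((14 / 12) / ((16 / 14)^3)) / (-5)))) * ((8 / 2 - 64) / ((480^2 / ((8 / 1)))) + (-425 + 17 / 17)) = 8137.45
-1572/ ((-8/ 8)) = 1572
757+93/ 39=9872/ 13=759.38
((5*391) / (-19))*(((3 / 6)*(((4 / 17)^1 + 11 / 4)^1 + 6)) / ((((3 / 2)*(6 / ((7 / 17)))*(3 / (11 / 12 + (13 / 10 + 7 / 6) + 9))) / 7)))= -511627571 / 837216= -611.11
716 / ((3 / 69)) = 16468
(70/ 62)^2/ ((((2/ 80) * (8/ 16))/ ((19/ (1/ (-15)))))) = -27930000/ 961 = -29063.48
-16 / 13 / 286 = -8 / 1859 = -0.00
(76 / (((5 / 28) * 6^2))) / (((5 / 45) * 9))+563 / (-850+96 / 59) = 25133963 / 2252430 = 11.16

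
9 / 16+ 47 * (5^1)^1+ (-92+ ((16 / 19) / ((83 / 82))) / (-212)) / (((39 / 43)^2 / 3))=-22593646499 / 226003024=-99.97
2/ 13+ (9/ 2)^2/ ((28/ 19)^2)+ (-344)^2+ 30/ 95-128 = 91570557439/ 774592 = 118217.79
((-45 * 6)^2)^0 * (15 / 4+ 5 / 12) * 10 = 125 / 3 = 41.67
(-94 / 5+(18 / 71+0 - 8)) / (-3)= 9424 / 1065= 8.85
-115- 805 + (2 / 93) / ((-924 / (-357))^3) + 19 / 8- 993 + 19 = -7492827643 / 3961056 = -1891.62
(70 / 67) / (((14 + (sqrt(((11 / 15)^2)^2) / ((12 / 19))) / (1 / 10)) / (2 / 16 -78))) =-2943675 / 814586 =-3.61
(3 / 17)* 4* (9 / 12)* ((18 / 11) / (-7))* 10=-1620 / 1309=-1.24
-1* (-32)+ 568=600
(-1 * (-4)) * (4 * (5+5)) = 160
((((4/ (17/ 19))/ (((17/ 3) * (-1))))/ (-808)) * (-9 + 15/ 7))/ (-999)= 0.00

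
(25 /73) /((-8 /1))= -25 /584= -0.04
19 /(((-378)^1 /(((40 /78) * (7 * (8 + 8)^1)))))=-3040 /1053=-2.89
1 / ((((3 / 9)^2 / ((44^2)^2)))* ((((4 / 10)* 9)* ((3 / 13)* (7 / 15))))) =609065600 / 7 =87009371.43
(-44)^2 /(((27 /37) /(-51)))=-1217744 /9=-135304.89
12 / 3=4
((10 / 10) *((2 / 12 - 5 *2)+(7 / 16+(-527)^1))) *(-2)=25747 / 24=1072.79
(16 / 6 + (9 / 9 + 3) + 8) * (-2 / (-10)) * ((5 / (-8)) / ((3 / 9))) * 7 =-77 / 2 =-38.50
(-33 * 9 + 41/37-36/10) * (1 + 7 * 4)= -1606774/185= -8685.26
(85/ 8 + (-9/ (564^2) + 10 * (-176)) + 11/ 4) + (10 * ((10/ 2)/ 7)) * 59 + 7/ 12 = -983159651/ 742224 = -1324.61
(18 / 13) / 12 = 3 / 26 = 0.12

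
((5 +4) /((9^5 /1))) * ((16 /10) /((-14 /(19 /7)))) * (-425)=0.02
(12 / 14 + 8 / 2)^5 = 45435424 / 16807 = 2703.36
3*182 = 546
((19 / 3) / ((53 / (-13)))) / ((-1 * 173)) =247 / 27507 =0.01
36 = 36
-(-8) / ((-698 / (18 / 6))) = -12 / 349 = -0.03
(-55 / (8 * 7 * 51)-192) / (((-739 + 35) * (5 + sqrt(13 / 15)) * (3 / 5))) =0.08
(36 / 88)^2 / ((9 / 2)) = 9 / 242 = 0.04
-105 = -105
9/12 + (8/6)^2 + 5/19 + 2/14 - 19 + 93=368359/4788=76.93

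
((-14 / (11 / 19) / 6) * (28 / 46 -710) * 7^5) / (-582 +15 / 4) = -145886642384 / 1755567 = -83099.44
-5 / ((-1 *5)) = 1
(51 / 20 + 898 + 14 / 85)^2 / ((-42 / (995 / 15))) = -296240797377 / 231200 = -1281318.33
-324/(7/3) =-972/7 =-138.86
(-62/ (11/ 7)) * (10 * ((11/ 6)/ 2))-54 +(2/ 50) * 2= -31169/ 75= -415.59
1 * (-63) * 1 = -63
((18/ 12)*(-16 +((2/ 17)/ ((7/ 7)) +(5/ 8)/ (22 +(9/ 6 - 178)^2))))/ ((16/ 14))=-1414062195/ 67835168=-20.85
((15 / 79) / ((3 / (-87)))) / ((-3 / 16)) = 2320 / 79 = 29.37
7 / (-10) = -7 / 10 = -0.70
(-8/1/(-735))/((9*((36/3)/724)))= 1448/19845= 0.07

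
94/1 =94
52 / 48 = 13 / 12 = 1.08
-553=-553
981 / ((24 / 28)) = 2289 / 2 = 1144.50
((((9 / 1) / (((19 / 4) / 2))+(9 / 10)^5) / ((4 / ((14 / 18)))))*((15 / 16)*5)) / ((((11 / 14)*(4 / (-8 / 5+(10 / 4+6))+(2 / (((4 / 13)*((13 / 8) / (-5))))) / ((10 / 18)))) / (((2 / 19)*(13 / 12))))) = -3126272079 / 191116288000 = -0.02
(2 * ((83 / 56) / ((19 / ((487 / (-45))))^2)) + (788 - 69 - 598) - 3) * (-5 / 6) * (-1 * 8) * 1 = 2434991627 / 3070305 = 793.08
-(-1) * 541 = 541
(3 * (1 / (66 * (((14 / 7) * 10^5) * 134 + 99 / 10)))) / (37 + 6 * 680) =5 / 12136920483413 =0.00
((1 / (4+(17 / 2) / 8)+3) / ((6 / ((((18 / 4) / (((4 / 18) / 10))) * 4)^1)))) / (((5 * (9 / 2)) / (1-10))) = -518 / 3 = -172.67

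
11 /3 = 3.67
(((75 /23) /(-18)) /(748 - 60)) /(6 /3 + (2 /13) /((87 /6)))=-9425 /71967552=-0.00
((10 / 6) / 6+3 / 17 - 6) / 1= -1697 / 306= -5.55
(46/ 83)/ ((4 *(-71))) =-0.00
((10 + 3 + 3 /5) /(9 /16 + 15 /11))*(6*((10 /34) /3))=1408 /339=4.15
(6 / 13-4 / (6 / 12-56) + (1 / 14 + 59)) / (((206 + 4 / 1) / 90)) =1204141 / 47138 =25.55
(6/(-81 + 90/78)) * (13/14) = -169/2422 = -0.07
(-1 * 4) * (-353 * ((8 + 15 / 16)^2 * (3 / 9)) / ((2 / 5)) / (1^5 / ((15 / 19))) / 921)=180462425 / 2239872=80.57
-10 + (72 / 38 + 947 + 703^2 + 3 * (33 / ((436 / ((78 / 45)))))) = 10254521051 / 20710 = 495148.29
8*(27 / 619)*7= 1512 / 619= 2.44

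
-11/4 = -2.75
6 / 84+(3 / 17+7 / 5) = 1961 / 1190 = 1.65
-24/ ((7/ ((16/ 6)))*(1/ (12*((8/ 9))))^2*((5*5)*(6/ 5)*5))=-32768/ 4725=-6.94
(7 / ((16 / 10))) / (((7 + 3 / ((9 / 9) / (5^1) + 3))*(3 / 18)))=3.31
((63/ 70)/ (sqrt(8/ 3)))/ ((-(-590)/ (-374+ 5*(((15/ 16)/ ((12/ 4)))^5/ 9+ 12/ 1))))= -2963260151*sqrt(6)/ 24746393600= -0.29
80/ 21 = 3.81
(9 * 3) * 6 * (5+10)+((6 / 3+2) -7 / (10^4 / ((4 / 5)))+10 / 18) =273887437 / 112500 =2434.55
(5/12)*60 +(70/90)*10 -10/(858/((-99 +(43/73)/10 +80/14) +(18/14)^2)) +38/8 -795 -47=-14794216513/18414396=-803.40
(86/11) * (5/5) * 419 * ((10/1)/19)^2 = 907.43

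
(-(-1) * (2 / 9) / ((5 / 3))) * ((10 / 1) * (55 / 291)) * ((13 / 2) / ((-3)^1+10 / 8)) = -5720 / 6111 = -0.94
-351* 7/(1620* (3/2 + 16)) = -0.09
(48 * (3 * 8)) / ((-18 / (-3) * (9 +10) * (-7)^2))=192 / 931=0.21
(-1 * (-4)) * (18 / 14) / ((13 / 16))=576 / 91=6.33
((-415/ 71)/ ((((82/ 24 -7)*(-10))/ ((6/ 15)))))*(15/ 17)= -2988/ 51901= -0.06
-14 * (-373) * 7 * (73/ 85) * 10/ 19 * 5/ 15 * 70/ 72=46697735/ 8721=5354.63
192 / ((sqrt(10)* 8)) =7.59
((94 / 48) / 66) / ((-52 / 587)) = -27589 / 82368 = -0.33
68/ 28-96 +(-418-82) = -593.57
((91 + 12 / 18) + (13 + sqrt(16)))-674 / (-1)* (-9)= -17872 / 3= -5957.33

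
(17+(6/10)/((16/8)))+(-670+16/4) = -6487/10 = -648.70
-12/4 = -3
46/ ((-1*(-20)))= 23/ 10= 2.30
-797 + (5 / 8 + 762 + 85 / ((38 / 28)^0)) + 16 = 533 / 8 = 66.62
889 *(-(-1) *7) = 6223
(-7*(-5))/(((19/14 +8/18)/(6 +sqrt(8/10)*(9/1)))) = 26460/227 +15876*sqrt(5)/227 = 272.95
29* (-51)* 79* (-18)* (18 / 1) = 37856484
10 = 10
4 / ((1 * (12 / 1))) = 1 / 3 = 0.33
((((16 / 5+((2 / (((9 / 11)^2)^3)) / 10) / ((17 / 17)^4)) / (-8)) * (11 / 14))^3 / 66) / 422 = -131244857645424376416673 / 66741037303908663608113152000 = -0.00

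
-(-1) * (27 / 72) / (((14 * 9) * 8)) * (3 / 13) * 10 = 5 / 5824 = 0.00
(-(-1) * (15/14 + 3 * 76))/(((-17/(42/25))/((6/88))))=-28863/18700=-1.54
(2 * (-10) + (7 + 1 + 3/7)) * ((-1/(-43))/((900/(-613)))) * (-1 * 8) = -11034/7525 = -1.47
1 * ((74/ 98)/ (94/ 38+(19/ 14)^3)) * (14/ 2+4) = 433048/ 259289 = 1.67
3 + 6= 9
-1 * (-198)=198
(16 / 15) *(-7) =-112 / 15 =-7.47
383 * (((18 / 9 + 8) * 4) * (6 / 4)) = 22980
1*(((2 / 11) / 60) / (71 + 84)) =1 / 51150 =0.00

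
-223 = -223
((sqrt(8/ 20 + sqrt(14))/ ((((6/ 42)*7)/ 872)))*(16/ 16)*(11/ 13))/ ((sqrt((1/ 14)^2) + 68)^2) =1880032*sqrt(10 + 25*sqrt(14))/ 59033585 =0.32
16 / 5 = 3.20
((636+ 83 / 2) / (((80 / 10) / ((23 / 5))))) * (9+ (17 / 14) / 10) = 7959541 / 2240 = 3553.37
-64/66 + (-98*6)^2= 11409520/33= 345743.03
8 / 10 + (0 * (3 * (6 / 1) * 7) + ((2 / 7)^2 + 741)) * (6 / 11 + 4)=9080406 / 2695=3369.35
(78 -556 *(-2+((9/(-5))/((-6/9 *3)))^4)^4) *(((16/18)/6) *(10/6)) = -4339011486181685899/10125000000000000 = -428.54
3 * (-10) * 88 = -2640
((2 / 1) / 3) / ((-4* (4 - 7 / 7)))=-1 / 18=-0.06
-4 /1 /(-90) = 2 /45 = 0.04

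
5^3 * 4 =500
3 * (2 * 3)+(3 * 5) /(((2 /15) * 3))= 55.50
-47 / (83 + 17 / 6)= -282 / 515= -0.55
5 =5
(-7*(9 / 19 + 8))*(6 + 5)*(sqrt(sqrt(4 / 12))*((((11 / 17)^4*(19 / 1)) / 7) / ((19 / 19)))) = -25929211*3^(3 / 4) / 250563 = -235.89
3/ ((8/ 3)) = 9/ 8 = 1.12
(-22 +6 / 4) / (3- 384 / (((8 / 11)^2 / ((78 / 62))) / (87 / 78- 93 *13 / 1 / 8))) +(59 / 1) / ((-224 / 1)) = -143281601 / 543675552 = -0.26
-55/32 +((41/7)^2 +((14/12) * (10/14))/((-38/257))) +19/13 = 33012661/1161888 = 28.41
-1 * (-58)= 58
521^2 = 271441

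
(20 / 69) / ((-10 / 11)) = -22 / 69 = -0.32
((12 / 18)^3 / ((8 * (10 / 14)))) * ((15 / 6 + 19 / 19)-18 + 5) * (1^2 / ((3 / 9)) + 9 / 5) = -532 / 225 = -2.36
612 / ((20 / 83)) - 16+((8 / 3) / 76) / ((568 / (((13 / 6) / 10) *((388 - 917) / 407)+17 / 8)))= 1995371691727 / 790621920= 2523.80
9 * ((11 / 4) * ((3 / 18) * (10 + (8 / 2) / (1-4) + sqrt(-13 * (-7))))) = 143 / 4 + 33 * sqrt(91) / 8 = 75.10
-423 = -423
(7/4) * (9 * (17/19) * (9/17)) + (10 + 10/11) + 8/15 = 237043/12540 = 18.90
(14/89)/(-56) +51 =18155/356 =51.00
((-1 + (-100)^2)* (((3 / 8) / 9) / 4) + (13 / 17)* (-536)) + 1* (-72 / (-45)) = -827223 / 2720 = -304.13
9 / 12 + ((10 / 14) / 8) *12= 51 / 28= 1.82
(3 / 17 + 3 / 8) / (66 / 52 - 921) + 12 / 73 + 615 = 615.16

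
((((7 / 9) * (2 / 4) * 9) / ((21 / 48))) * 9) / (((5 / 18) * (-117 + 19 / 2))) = -2592 / 1075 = -2.41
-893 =-893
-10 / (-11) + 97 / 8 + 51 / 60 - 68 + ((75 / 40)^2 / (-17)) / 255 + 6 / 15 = -10928989 / 203456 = -53.72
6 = 6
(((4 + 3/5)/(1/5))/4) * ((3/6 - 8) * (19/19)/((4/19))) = -6555/32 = -204.84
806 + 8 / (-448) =45135 / 56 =805.98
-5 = -5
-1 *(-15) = 15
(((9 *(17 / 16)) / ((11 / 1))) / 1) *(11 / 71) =153 / 1136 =0.13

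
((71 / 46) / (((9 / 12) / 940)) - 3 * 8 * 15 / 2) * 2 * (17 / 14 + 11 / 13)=15132500 / 2093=7230.05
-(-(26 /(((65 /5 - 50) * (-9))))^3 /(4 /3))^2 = -19307236 /151503578725041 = -0.00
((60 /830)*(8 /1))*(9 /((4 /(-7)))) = -756 /83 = -9.11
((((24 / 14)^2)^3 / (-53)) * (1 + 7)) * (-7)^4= -23887872 / 2597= -9198.26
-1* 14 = -14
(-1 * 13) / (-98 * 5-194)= 13 / 684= 0.02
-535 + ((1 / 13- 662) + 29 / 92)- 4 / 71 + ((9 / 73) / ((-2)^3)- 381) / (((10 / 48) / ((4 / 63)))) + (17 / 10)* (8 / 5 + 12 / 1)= -1399029067967 / 1084801900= -1289.66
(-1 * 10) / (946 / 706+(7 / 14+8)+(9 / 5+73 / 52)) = -917800 / 1197159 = -0.77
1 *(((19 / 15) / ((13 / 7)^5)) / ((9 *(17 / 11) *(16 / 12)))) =3512663 / 1136156580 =0.00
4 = 4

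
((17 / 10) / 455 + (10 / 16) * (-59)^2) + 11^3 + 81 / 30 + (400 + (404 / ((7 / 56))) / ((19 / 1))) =1410668277 / 345800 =4079.43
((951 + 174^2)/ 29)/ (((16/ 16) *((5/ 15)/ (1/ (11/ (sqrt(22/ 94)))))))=93681 *sqrt(517)/ 14993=142.07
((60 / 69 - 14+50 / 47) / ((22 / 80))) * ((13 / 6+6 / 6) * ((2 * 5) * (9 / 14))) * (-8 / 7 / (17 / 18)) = 10706515200 / 9905203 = 1080.90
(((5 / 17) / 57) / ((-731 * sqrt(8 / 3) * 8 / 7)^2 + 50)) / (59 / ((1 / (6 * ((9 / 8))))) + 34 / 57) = 210 / 30211889697077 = 0.00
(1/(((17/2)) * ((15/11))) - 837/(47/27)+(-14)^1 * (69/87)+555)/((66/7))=76824251/11469645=6.70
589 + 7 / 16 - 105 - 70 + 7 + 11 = 6919 / 16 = 432.44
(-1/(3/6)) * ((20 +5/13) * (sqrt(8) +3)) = -1590/13 - 1060 * sqrt(2)/13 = -237.62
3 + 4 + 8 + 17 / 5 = 92 / 5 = 18.40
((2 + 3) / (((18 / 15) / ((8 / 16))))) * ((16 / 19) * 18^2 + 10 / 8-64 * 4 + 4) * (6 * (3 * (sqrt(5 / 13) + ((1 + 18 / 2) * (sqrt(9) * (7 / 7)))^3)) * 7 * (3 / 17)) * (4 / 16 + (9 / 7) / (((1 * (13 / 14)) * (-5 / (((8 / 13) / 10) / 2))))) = 431675937 * sqrt(65) / 22708192 + 1456906287375 / 218348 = 6672558.26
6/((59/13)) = 78/59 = 1.32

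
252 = 252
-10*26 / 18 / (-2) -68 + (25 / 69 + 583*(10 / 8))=553381 / 828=668.33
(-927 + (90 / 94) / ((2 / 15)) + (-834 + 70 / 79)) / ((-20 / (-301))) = -3918201581 / 148520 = -26381.64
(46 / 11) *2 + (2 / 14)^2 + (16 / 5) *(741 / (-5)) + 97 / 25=-6225126 / 13475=-461.98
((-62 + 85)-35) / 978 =-2 / 163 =-0.01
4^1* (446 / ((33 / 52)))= 92768 / 33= 2811.15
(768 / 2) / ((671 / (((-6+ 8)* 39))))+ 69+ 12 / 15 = 383939 / 3355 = 114.44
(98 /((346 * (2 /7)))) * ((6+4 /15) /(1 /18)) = 111.82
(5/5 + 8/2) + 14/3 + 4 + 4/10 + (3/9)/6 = 14.12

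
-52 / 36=-13 / 9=-1.44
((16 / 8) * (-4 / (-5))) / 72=1 / 45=0.02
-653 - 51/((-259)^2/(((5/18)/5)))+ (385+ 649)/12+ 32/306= -5816560403/10263393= -566.73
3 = 3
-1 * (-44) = 44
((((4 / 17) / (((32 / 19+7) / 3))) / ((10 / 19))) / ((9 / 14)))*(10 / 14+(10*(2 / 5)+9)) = 46208 / 14025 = 3.29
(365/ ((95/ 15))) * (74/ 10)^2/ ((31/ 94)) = 28182234/ 2945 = 9569.52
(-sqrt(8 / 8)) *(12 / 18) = -2 / 3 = -0.67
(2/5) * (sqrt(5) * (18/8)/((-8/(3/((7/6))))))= -81 * sqrt(5)/280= -0.65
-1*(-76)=76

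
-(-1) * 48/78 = 8/13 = 0.62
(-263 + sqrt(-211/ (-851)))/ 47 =-5.59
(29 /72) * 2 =29 /36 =0.81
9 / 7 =1.29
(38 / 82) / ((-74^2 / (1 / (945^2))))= -19 / 200498400900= -0.00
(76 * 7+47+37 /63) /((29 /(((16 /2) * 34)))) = 5436.13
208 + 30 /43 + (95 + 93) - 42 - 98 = 11038 /43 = 256.70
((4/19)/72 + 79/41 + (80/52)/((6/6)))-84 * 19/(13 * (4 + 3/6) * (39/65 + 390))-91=-1485075247/16952598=-87.60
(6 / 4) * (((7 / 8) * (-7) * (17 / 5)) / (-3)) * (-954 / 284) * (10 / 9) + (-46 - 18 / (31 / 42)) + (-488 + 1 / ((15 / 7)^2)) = -4730649691 / 7923600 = -597.03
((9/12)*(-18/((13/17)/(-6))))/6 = 459/26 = 17.65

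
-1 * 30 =-30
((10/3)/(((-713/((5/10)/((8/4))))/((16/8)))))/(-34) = 0.00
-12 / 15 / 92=-1 / 115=-0.01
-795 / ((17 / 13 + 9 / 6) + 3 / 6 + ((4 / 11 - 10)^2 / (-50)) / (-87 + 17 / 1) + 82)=-1094218125 / 117451892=-9.32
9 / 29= 0.31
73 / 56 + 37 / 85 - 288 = -1362603 / 4760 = -286.26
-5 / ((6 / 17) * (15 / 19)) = -323 / 18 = -17.94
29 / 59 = 0.49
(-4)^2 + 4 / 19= 308 / 19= 16.21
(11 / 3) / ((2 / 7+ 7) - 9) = -77 / 36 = -2.14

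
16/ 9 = 1.78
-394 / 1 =-394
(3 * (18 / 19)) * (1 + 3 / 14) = 459 / 133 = 3.45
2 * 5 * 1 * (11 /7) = 110 /7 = 15.71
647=647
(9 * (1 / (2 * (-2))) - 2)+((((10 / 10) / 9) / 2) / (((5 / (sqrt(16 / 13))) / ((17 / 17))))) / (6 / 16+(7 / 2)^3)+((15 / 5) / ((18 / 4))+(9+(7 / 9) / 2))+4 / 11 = 8 * sqrt(13) / 101205+2443 / 396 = 6.17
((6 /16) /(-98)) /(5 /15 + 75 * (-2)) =9 /352016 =0.00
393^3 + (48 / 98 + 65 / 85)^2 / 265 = 2232253556569874 / 36776117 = 60698457.01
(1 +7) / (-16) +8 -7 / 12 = 83 / 12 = 6.92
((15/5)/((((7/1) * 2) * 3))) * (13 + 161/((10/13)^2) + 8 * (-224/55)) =277759/15400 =18.04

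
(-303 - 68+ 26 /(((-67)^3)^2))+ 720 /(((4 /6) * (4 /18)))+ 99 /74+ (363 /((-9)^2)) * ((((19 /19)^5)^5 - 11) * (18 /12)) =4423.12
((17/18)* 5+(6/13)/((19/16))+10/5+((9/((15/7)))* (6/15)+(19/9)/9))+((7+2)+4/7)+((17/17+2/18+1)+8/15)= 148741331/7002450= 21.24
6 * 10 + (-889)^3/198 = -702583489/198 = -3548401.46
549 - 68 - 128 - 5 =348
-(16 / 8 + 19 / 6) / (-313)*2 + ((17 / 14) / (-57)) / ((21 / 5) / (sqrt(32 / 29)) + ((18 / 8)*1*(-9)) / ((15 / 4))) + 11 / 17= 170*sqrt(58) / 200241 + 1712455688 / 2486125509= 0.70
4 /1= 4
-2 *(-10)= 20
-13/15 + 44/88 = -11/30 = -0.37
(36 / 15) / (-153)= -4 / 255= -0.02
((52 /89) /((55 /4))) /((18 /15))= 104 /2937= 0.04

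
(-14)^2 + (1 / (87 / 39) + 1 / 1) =5726 / 29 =197.45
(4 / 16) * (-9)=-9 / 4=-2.25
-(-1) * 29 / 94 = 29 / 94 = 0.31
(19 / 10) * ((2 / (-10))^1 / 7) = -19 / 350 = -0.05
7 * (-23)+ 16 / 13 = -159.77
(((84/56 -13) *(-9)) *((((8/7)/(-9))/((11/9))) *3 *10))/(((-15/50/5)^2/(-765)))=5278500000/77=68551948.05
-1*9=-9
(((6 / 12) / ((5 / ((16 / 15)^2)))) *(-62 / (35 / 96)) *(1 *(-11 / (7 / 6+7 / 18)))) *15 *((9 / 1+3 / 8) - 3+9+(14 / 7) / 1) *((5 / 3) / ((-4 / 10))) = -36402432 / 245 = -148581.36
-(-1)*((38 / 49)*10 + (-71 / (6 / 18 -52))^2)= 11352581 / 1177225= 9.64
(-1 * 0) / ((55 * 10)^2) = 0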